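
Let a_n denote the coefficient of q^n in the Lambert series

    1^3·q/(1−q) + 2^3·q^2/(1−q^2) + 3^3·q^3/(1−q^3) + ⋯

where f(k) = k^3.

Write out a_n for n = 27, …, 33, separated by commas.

20440, 25112, 24390, 31752, 29792, 37449, 37296

q^27  k|27↦f(k): 1:1 3:27 9:729 27:19683  a_27=20440
n=28: 28·1 14·2 7·4 4·7 2·14 1·28  f→[21952+2744+343+64+8+1]=25112
d|29:{1,29}  Σf=1+24389=24390
n=30: 1·30 2·15 3·10 5·6 6·5 10·3 15·2 30·1  f→[1+8+27+125+216+1000+3375+27000]=31752
[q^31] f(31)=29791,f(1)=1 ⇒ 29792
[q^32] f(32)=32768,f(16)=4096,f(8)=512,f(4)=64,f(2)=8,f(1)=1 ⇒ 37449
d|33:{1,3,11,33}  Σf=1+27+1331+35937=37296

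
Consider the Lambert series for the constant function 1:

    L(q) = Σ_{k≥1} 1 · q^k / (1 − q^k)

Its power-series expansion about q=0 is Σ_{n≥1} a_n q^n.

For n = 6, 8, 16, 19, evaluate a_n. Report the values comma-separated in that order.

4, 4, 5, 2

[q^6] f(6)=1,f(3)=1,f(2)=1,f(1)=1 ⇒ 4
n=8: 1·8 2·4 4·2 8·1  f→[1+1+1+1]=4
n=16: 16·1 8·2 4·4 2·8 1·16  f→[1+1+1+1+1]=5
q^19  k|19↦f(k): 19:1 1:1  a_19=2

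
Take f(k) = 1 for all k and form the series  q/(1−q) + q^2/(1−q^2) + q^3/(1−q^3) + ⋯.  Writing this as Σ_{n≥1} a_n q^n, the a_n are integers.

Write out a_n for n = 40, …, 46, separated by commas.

d|40:{40,20,10,8,5,4,2,1}  Σf=1+1+1+1+1+1+1+1=8
[q^41] f(1)=1,f(41)=1 ⇒ 2
q^42  k|42↦f(k): 1:1 2:1 3:1 6:1 7:1 14:1 21:1 42:1  a_42=8
d|43:{43,1}  Σf=1+1=2
n=44: 1·44 2·22 4·11 11·4 22·2 44·1  f→[1+1+1+1+1+1]=6
[q^45] f(1)=1,f(3)=1,f(5)=1,f(9)=1,f(15)=1,f(45)=1 ⇒ 6
[q^46] f(1)=1,f(2)=1,f(23)=1,f(46)=1 ⇒ 4

8, 2, 8, 2, 6, 6, 4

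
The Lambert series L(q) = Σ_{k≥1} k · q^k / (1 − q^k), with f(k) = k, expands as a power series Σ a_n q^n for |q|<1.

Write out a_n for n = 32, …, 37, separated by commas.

63, 48, 54, 48, 91, 38

q^32  k|32↦f(k): 32:32 16:16 8:8 4:4 2:2 1:1  a_32=63
[q^33] f(33)=33,f(11)=11,f(3)=3,f(1)=1 ⇒ 48
q^34  k|34↦f(k): 34:34 17:17 2:2 1:1  a_34=54
n=35: 1·35 5·7 7·5 35·1  f→[1+5+7+35]=48
q^36  k|36↦f(k): 1:1 2:2 3:3 4:4 6:6 9:9 12:12 18:18 36:36  a_36=91
q^37  k|37↦f(k): 1:1 37:37  a_37=38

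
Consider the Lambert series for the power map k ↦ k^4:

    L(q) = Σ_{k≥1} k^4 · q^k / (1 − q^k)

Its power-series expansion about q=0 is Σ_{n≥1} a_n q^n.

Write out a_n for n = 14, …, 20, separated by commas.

40834, 51332, 69905, 83522, 112931, 130322, 170898

d|14:{14,7,2,1}  Σf=38416+2401+16+1=40834
[q^15] f(1)=1,f(3)=81,f(5)=625,f(15)=50625 ⇒ 51332
q^16  k|16↦f(k): 16:65536 8:4096 4:256 2:16 1:1  a_16=69905
d|17:{1,17}  Σf=1+83521=83522
q^18  k|18↦f(k): 1:1 2:16 3:81 6:1296 9:6561 18:104976  a_18=112931
q^19  k|19↦f(k): 1:1 19:130321  a_19=130322
[q^20] f(20)=160000,f(10)=10000,f(5)=625,f(4)=256,f(2)=16,f(1)=1 ⇒ 170898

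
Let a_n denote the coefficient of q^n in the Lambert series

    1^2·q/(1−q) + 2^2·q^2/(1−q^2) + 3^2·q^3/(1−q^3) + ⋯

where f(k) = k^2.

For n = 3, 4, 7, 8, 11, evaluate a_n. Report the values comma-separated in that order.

[q^3] f(1)=1,f(3)=9 ⇒ 10
q^4  k|4↦f(k): 4:16 2:4 1:1  a_4=21
q^7  k|7↦f(k): 1:1 7:49  a_7=50
q^8  k|8↦f(k): 8:64 4:16 2:4 1:1  a_8=85
n=11: 11·1 1·11  f→[121+1]=122

10, 21, 50, 85, 122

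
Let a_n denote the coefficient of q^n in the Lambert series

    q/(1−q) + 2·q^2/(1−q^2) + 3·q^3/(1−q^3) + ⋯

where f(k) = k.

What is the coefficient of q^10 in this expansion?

[q^10] f(10)=10,f(5)=5,f(2)=2,f(1)=1 ⇒ 18

a_10 = 18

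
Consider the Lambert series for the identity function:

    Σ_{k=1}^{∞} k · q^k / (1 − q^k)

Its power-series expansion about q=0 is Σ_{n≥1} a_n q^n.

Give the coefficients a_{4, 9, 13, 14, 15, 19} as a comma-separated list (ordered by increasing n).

7, 13, 14, 24, 24, 20

[q^4] f(4)=4,f(2)=2,f(1)=1 ⇒ 7
d|9:{9,3,1}  Σf=9+3+1=13
d|13:{1,13}  Σf=1+13=14
d|14:{14,7,2,1}  Σf=14+7+2+1=24
d|15:{1,3,5,15}  Σf=1+3+5+15=24
q^19  k|19↦f(k): 1:1 19:19  a_19=20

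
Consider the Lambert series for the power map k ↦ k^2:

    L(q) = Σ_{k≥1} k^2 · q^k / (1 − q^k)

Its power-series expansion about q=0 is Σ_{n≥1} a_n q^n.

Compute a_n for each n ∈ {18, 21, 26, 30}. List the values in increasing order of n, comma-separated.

455, 500, 850, 1300

d|18:{18,9,6,3,2,1}  Σf=324+81+36+9+4+1=455
[q^21] f(21)=441,f(7)=49,f(3)=9,f(1)=1 ⇒ 500
q^26  k|26↦f(k): 1:1 2:4 13:169 26:676  a_26=850
n=30: 30·1 15·2 10·3 6·5 5·6 3·10 2·15 1·30  f→[900+225+100+36+25+9+4+1]=1300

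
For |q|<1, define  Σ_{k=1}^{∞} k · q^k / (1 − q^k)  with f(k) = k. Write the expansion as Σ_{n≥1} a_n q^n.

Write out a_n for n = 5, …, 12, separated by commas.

6, 12, 8, 15, 13, 18, 12, 28

n=5: 1·5 5·1  f→[1+5]=6
d|6:{6,3,2,1}  Σf=6+3+2+1=12
[q^7] f(1)=1,f(7)=7 ⇒ 8
n=8: 1·8 2·4 4·2 8·1  f→[1+2+4+8]=15
d|9:{9,3,1}  Σf=9+3+1=13
q^10  k|10↦f(k): 1:1 2:2 5:5 10:10  a_10=18
n=11: 1·11 11·1  f→[1+11]=12
[q^12] f(12)=12,f(6)=6,f(4)=4,f(3)=3,f(2)=2,f(1)=1 ⇒ 28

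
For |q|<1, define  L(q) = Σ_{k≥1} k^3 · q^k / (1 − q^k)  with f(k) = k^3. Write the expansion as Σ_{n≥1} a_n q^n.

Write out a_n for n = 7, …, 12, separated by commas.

[q^7] f(1)=1,f(7)=343 ⇒ 344
q^8  k|8↦f(k): 8:512 4:64 2:8 1:1  a_8=585
d|9:{1,3,9}  Σf=1+27+729=757
d|10:{1,2,5,10}  Σf=1+8+125+1000=1134
[q^11] f(1)=1,f(11)=1331 ⇒ 1332
q^12  k|12↦f(k): 1:1 2:8 3:27 4:64 6:216 12:1728  a_12=2044

344, 585, 757, 1134, 1332, 2044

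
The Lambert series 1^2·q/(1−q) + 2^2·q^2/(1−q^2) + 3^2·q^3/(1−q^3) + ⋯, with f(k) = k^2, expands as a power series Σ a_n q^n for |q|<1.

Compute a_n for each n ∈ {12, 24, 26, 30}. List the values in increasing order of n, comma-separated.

210, 850, 850, 1300

q^12  k|12↦f(k): 12:144 6:36 4:16 3:9 2:4 1:1  a_12=210
n=24: 24·1 12·2 8·3 6·4 4·6 3·8 2·12 1·24  f→[576+144+64+36+16+9+4+1]=850
[q^26] f(26)=676,f(13)=169,f(2)=4,f(1)=1 ⇒ 850
d|30:{30,15,10,6,5,3,2,1}  Σf=900+225+100+36+25+9+4+1=1300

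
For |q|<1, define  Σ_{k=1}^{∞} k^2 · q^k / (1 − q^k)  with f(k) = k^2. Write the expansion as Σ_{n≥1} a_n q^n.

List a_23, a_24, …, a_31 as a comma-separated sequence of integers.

530, 850, 651, 850, 820, 1050, 842, 1300, 962

q^23  k|23↦f(k): 1:1 23:529  a_23=530
[q^24] f(1)=1,f(2)=4,f(3)=9,f(4)=16,f(6)=36,f(8)=64,f(12)=144,f(24)=576 ⇒ 850
n=25: 1·25 5·5 25·1  f→[1+25+625]=651
n=26: 26·1 13·2 2·13 1·26  f→[676+169+4+1]=850
q^27  k|27↦f(k): 27:729 9:81 3:9 1:1  a_27=820
d|28:{28,14,7,4,2,1}  Σf=784+196+49+16+4+1=1050
[q^29] f(1)=1,f(29)=841 ⇒ 842
n=30: 30·1 15·2 10·3 6·5 5·6 3·10 2·15 1·30  f→[900+225+100+36+25+9+4+1]=1300
d|31:{31,1}  Σf=961+1=962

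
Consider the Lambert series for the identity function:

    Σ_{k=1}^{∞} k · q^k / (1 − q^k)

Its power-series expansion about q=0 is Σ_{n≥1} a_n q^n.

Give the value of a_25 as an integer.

a_25 = 31

q^25  k|25↦f(k): 25:25 5:5 1:1  a_25=31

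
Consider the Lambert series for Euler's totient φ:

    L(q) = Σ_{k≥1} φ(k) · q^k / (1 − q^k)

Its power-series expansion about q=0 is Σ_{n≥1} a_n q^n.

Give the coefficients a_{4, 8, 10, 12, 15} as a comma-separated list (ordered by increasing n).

d|4:{4,2,1}  Σφ=2+1+1=4
q^8  k|8↦φ(k): 8:4 4:2 2:1 1:1  a_8=8
d|10:{1,2,5,10}  Σφ=1+1+4+4=10
[q^12] φ(12)=4,φ(6)=2,φ(4)=2,φ(3)=2,φ(2)=1,φ(1)=1 ⇒ 12
d|15:{15,5,3,1}  Σφ=8+4+2+1=15

4, 8, 10, 12, 15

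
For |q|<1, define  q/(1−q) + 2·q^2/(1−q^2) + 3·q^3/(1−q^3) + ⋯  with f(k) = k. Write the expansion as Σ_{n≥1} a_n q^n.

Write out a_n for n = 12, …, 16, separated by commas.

28, 14, 24, 24, 31

d|12:{12,6,4,3,2,1}  Σf=12+6+4+3+2+1=28
n=13: 13·1 1·13  f→[13+1]=14
q^14  k|14↦f(k): 14:14 7:7 2:2 1:1  a_14=24
d|15:{15,5,3,1}  Σf=15+5+3+1=24
d|16:{1,2,4,8,16}  Σf=1+2+4+8+16=31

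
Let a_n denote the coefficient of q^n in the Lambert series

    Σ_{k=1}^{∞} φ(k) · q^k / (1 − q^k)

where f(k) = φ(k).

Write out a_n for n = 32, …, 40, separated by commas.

n=32: 32·1 16·2 8·4 4·8 2·16 1·32  φ→[16+8+4+2+1+1]=32
q^33  k|33↦φ(k): 1:1 3:2 11:10 33:20  a_33=33
q^34  k|34↦φ(k): 34:16 17:16 2:1 1:1  a_34=34
q^35  k|35↦φ(k): 1:1 5:4 7:6 35:24  a_35=35
d|36:{36,18,12,9,6,4,3,2,1}  Σφ=12+6+4+6+2+2+2+1+1=36
n=37: 1·37 37·1  φ→[1+36]=37
q^38  k|38↦φ(k): 38:18 19:18 2:1 1:1  a_38=38
n=39: 1·39 3·13 13·3 39·1  φ→[1+2+12+24]=39
d|40:{1,2,4,5,8,10,20,40}  Σφ=1+1+2+4+4+4+8+16=40

32, 33, 34, 35, 36, 37, 38, 39, 40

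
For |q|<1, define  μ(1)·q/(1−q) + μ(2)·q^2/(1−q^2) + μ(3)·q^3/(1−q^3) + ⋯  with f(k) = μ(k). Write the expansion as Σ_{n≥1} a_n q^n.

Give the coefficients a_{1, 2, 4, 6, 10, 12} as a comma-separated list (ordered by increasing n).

d|1:{1}  Σμ=1=1
d|2:{2,1}  Σμ=(-1)+1=0
q^4  k|4↦μ(k): 1:1 2:-1 4:0  a_4=0
n=6: 1·6 2·3 3·2 6·1  μ→[1+(-1)+(-1)+1]=0
n=10: 1·10 2·5 5·2 10·1  μ→[1+(-1)+(-1)+1]=0
d|12:{12,6,4,3,2,1}  Σμ=0+1+0+(-1)+(-1)+1=0

1, 0, 0, 0, 0, 0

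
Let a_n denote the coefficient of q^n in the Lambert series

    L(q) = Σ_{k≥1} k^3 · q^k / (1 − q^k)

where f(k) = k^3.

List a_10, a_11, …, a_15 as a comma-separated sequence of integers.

1134, 1332, 2044, 2198, 3096, 3528

q^10  k|10↦f(k): 1:1 2:8 5:125 10:1000  a_10=1134
n=11: 1·11 11·1  f→[1+1331]=1332
d|12:{12,6,4,3,2,1}  Σf=1728+216+64+27+8+1=2044
d|13:{13,1}  Σf=2197+1=2198
[q^14] f(14)=2744,f(7)=343,f(2)=8,f(1)=1 ⇒ 3096
q^15  k|15↦f(k): 15:3375 5:125 3:27 1:1  a_15=3528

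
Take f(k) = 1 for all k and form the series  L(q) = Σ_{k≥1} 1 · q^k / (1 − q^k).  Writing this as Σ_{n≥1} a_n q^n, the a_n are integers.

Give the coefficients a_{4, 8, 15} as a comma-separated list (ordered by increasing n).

[q^4] f(4)=1,f(2)=1,f(1)=1 ⇒ 3
d|8:{8,4,2,1}  Σf=1+1+1+1=4
[q^15] f(1)=1,f(3)=1,f(5)=1,f(15)=1 ⇒ 4

3, 4, 4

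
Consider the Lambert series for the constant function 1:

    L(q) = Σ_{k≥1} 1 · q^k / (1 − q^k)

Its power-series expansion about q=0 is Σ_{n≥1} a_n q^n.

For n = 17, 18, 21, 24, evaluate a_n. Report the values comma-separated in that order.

[q^17] f(17)=1,f(1)=1 ⇒ 2
[q^18] f(1)=1,f(2)=1,f(3)=1,f(6)=1,f(9)=1,f(18)=1 ⇒ 6
d|21:{21,7,3,1}  Σf=1+1+1+1=4
n=24: 24·1 12·2 8·3 6·4 4·6 3·8 2·12 1·24  f→[1+1+1+1+1+1+1+1]=8

2, 6, 4, 8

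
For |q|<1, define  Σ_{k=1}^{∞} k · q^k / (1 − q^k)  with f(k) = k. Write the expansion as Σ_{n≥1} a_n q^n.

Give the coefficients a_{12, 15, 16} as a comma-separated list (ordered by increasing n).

[q^12] f(1)=1,f(2)=2,f(3)=3,f(4)=4,f(6)=6,f(12)=12 ⇒ 28
n=15: 15·1 5·3 3·5 1·15  f→[15+5+3+1]=24
[q^16] f(1)=1,f(2)=2,f(4)=4,f(8)=8,f(16)=16 ⇒ 31

28, 24, 31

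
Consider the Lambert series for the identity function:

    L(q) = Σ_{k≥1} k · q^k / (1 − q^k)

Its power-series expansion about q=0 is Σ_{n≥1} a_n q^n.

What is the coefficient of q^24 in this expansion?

d|24:{1,2,3,4,6,8,12,24}  Σf=1+2+3+4+6+8+12+24=60

a_24 = 60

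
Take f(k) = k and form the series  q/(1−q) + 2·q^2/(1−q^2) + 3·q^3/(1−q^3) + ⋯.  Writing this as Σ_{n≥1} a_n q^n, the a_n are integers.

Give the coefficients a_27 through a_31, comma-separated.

40, 56, 30, 72, 32

q^27  k|27↦f(k): 27:27 9:9 3:3 1:1  a_27=40
d|28:{1,2,4,7,14,28}  Σf=1+2+4+7+14+28=56
[q^29] f(1)=1,f(29)=29 ⇒ 30
[q^30] f(1)=1,f(2)=2,f(3)=3,f(5)=5,f(6)=6,f(10)=10,f(15)=15,f(30)=30 ⇒ 72
d|31:{31,1}  Σf=31+1=32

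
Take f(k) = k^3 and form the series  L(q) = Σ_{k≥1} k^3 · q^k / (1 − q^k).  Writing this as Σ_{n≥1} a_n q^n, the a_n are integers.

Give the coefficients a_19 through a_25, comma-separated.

6860, 9198, 9632, 11988, 12168, 16380, 15751

d|19:{1,19}  Σf=1+6859=6860
q^20  k|20↦f(k): 20:8000 10:1000 5:125 4:64 2:8 1:1  a_20=9198
d|21:{21,7,3,1}  Σf=9261+343+27+1=9632
q^22  k|22↦f(k): 22:10648 11:1331 2:8 1:1  a_22=11988
q^23  k|23↦f(k): 1:1 23:12167  a_23=12168
q^24  k|24↦f(k): 24:13824 12:1728 8:512 6:216 4:64 3:27 2:8 1:1  a_24=16380
[q^25] f(1)=1,f(5)=125,f(25)=15625 ⇒ 15751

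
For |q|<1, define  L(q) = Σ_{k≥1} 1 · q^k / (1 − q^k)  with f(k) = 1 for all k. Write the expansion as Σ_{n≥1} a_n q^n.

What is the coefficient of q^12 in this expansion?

a_12 = 6

n=12: 1·12 2·6 3·4 4·3 6·2 12·1  f→[1+1+1+1+1+1]=6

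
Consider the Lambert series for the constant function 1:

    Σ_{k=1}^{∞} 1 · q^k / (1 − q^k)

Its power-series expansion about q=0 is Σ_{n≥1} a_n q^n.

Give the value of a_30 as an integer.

n=30: 30·1 15·2 10·3 6·5 5·6 3·10 2·15 1·30  f→[1+1+1+1+1+1+1+1]=8

a_30 = 8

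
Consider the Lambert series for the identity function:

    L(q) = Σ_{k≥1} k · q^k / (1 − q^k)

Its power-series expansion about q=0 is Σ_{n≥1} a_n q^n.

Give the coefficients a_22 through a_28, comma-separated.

q^22  k|22↦f(k): 1:1 2:2 11:11 22:22  a_22=36
[q^23] f(1)=1,f(23)=23 ⇒ 24
q^24  k|24↦f(k): 24:24 12:12 8:8 6:6 4:4 3:3 2:2 1:1  a_24=60
n=25: 25·1 5·5 1·25  f→[25+5+1]=31
[q^26] f(26)=26,f(13)=13,f(2)=2,f(1)=1 ⇒ 42
n=27: 1·27 3·9 9·3 27·1  f→[1+3+9+27]=40
[q^28] f(28)=28,f(14)=14,f(7)=7,f(4)=4,f(2)=2,f(1)=1 ⇒ 56

36, 24, 60, 31, 42, 40, 56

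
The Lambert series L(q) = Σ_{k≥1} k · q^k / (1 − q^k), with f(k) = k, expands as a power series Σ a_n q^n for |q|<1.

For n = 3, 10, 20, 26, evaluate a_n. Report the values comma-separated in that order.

4, 18, 42, 42

d|3:{1,3}  Σf=1+3=4
[q^10] f(10)=10,f(5)=5,f(2)=2,f(1)=1 ⇒ 18
d|20:{1,2,4,5,10,20}  Σf=1+2+4+5+10+20=42
[q^26] f(1)=1,f(2)=2,f(13)=13,f(26)=26 ⇒ 42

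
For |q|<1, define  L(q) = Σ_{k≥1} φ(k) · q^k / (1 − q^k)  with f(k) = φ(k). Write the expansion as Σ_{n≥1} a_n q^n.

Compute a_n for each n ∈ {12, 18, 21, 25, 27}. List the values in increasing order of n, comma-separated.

[q^12] φ(1)=1,φ(2)=1,φ(3)=2,φ(4)=2,φ(6)=2,φ(12)=4 ⇒ 12
d|18:{18,9,6,3,2,1}  Σφ=6+6+2+2+1+1=18
q^21  k|21↦φ(k): 21:12 7:6 3:2 1:1  a_21=21
[q^25] φ(25)=20,φ(5)=4,φ(1)=1 ⇒ 25
d|27:{1,3,9,27}  Σφ=1+2+6+18=27

12, 18, 21, 25, 27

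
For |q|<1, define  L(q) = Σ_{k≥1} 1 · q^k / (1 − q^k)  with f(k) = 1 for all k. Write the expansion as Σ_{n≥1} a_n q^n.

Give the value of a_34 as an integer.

[q^34] f(34)=1,f(17)=1,f(2)=1,f(1)=1 ⇒ 4

a_34 = 4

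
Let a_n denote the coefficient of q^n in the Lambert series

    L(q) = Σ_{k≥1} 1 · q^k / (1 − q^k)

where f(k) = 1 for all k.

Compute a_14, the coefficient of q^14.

a_14 = 4

d|14:{1,2,7,14}  Σf=1+1+1+1=4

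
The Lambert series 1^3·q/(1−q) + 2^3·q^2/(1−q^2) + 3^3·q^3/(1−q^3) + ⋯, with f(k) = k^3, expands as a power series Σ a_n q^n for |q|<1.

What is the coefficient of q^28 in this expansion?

n=28: 28·1 14·2 7·4 4·7 2·14 1·28  f→[21952+2744+343+64+8+1]=25112

a_28 = 25112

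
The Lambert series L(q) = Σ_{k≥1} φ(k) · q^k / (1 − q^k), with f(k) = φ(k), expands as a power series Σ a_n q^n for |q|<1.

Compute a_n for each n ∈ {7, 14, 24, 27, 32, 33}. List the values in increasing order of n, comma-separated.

q^7  k|7↦φ(k): 1:1 7:6  a_7=7
d|14:{1,2,7,14}  Σφ=1+1+6+6=14
[q^24] φ(1)=1,φ(2)=1,φ(3)=2,φ(4)=2,φ(6)=2,φ(8)=4,φ(12)=4,φ(24)=8 ⇒ 24
q^27  k|27↦φ(k): 1:1 3:2 9:6 27:18  a_27=27
n=32: 32·1 16·2 8·4 4·8 2·16 1·32  φ→[16+8+4+2+1+1]=32
n=33: 1·33 3·11 11·3 33·1  φ→[1+2+10+20]=33

7, 14, 24, 27, 32, 33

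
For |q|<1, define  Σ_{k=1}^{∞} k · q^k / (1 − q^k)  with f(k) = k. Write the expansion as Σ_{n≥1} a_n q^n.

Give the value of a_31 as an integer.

d|31:{31,1}  Σf=31+1=32

a_31 = 32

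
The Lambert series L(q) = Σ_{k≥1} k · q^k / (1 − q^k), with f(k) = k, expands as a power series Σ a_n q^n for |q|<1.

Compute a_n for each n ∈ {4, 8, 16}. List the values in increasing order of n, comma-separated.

7, 15, 31

d|4:{4,2,1}  Σf=4+2+1=7
q^8  k|8↦f(k): 1:1 2:2 4:4 8:8  a_8=15
[q^16] f(16)=16,f(8)=8,f(4)=4,f(2)=2,f(1)=1 ⇒ 31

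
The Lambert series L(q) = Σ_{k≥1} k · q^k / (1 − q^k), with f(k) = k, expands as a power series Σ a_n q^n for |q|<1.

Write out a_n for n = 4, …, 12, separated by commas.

[q^4] f(4)=4,f(2)=2,f(1)=1 ⇒ 7
[q^5] f(1)=1,f(5)=5 ⇒ 6
q^6  k|6↦f(k): 6:6 3:3 2:2 1:1  a_6=12
d|7:{7,1}  Σf=7+1=8
n=8: 1·8 2·4 4·2 8·1  f→[1+2+4+8]=15
[q^9] f(1)=1,f(3)=3,f(9)=9 ⇒ 13
d|10:{10,5,2,1}  Σf=10+5+2+1=18
[q^11] f(11)=11,f(1)=1 ⇒ 12
[q^12] f(12)=12,f(6)=6,f(4)=4,f(3)=3,f(2)=2,f(1)=1 ⇒ 28

7, 6, 12, 8, 15, 13, 18, 12, 28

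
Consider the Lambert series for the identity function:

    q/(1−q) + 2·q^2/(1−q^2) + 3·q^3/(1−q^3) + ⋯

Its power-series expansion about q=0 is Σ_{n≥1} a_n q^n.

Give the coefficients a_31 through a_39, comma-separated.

32, 63, 48, 54, 48, 91, 38, 60, 56

n=31: 31·1 1·31  f→[31+1]=32
[q^32] f(1)=1,f(2)=2,f(4)=4,f(8)=8,f(16)=16,f(32)=32 ⇒ 63
[q^33] f(33)=33,f(11)=11,f(3)=3,f(1)=1 ⇒ 48
d|34:{34,17,2,1}  Σf=34+17+2+1=54
q^35  k|35↦f(k): 1:1 5:5 7:7 35:35  a_35=48
q^36  k|36↦f(k): 36:36 18:18 12:12 9:9 6:6 4:4 3:3 2:2 1:1  a_36=91
[q^37] f(1)=1,f(37)=37 ⇒ 38
n=38: 38·1 19·2 2·19 1·38  f→[38+19+2+1]=60
q^39  k|39↦f(k): 1:1 3:3 13:13 39:39  a_39=56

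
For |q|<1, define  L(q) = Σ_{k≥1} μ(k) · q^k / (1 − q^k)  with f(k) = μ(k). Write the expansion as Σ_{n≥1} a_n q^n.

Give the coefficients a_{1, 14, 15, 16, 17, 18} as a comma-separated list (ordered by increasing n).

1, 0, 0, 0, 0, 0

[q^1] μ(1)=1 ⇒ 1
n=14: 1·14 2·7 7·2 14·1  μ→[1+(-1)+(-1)+1]=0
[q^15] μ(1)=1,μ(3)=-1,μ(5)=-1,μ(15)=1 ⇒ 0
d|16:{16,8,4,2,1}  Σμ=0+0+0+(-1)+1=0
q^17  k|17↦μ(k): 17:-1 1:1  a_17=0
q^18  k|18↦μ(k): 18:0 9:0 6:1 3:-1 2:-1 1:1  a_18=0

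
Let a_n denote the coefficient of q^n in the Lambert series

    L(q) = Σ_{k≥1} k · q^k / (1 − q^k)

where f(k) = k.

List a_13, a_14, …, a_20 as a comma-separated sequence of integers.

14, 24, 24, 31, 18, 39, 20, 42

[q^13] f(1)=1,f(13)=13 ⇒ 14
d|14:{14,7,2,1}  Σf=14+7+2+1=24
q^15  k|15↦f(k): 15:15 5:5 3:3 1:1  a_15=24
n=16: 16·1 8·2 4·4 2·8 1·16  f→[16+8+4+2+1]=31
d|17:{17,1}  Σf=17+1=18
n=18: 1·18 2·9 3·6 6·3 9·2 18·1  f→[1+2+3+6+9+18]=39
n=19: 19·1 1·19  f→[19+1]=20
d|20:{1,2,4,5,10,20}  Σf=1+2+4+5+10+20=42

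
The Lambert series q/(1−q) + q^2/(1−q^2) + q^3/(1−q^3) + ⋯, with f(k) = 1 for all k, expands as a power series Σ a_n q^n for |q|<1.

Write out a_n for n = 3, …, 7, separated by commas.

[q^3] f(3)=1,f(1)=1 ⇒ 2
[q^4] f(4)=1,f(2)=1,f(1)=1 ⇒ 3
n=5: 1·5 5·1  f→[1+1]=2
n=6: 6·1 3·2 2·3 1·6  f→[1+1+1+1]=4
d|7:{1,7}  Σf=1+1=2

2, 3, 2, 4, 2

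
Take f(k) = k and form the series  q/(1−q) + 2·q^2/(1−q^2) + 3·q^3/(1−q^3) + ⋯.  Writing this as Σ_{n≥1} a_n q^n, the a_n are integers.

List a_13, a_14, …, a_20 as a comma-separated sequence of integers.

14, 24, 24, 31, 18, 39, 20, 42

q^13  k|13↦f(k): 13:13 1:1  a_13=14
d|14:{1,2,7,14}  Σf=1+2+7+14=24
n=15: 1·15 3·5 5·3 15·1  f→[1+3+5+15]=24
n=16: 16·1 8·2 4·4 2·8 1·16  f→[16+8+4+2+1]=31
n=17: 17·1 1·17  f→[17+1]=18
[q^18] f(18)=18,f(9)=9,f(6)=6,f(3)=3,f(2)=2,f(1)=1 ⇒ 39
q^19  k|19↦f(k): 1:1 19:19  a_19=20
n=20: 20·1 10·2 5·4 4·5 2·10 1·20  f→[20+10+5+4+2+1]=42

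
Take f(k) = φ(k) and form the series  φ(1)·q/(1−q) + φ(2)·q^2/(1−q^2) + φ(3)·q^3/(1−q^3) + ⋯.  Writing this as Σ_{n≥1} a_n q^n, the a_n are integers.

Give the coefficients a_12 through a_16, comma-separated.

n=12: 12·1 6·2 4·3 3·4 2·6 1·12  φ→[4+2+2+2+1+1]=12
q^13  k|13↦φ(k): 1:1 13:12  a_13=13
d|14:{14,7,2,1}  Σφ=6+6+1+1=14
[q^15] φ(1)=1,φ(3)=2,φ(5)=4,φ(15)=8 ⇒ 15
d|16:{1,2,4,8,16}  Σφ=1+1+2+4+8=16

12, 13, 14, 15, 16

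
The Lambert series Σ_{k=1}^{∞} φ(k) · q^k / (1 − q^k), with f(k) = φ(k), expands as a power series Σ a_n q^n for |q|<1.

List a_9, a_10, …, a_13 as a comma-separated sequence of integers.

n=9: 9·1 3·3 1·9  φ→[6+2+1]=9
n=10: 1·10 2·5 5·2 10·1  φ→[1+1+4+4]=10
d|11:{11,1}  Σφ=10+1=11
[q^12] φ(12)=4,φ(6)=2,φ(4)=2,φ(3)=2,φ(2)=1,φ(1)=1 ⇒ 12
n=13: 1·13 13·1  φ→[1+12]=13

9, 10, 11, 12, 13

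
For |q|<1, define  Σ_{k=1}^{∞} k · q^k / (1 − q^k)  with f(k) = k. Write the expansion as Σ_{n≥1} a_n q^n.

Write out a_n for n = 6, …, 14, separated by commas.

12, 8, 15, 13, 18, 12, 28, 14, 24

d|6:{1,2,3,6}  Σf=1+2+3+6=12
[q^7] f(1)=1,f(7)=7 ⇒ 8
d|8:{1,2,4,8}  Σf=1+2+4+8=15
d|9:{1,3,9}  Σf=1+3+9=13
q^10  k|10↦f(k): 10:10 5:5 2:2 1:1  a_10=18
q^11  k|11↦f(k): 1:1 11:11  a_11=12
d|12:{1,2,3,4,6,12}  Σf=1+2+3+4+6+12=28
[q^13] f(13)=13,f(1)=1 ⇒ 14
d|14:{14,7,2,1}  Σf=14+7+2+1=24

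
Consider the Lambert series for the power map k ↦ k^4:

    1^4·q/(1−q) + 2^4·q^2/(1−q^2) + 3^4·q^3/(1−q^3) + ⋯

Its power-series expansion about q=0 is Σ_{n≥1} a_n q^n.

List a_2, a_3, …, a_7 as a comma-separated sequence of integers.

17, 82, 273, 626, 1394, 2402

q^2  k|2↦f(k): 2:16 1:1  a_2=17
n=3: 3·1 1·3  f→[81+1]=82
q^4  k|4↦f(k): 1:1 2:16 4:256  a_4=273
n=5: 5·1 1·5  f→[625+1]=626
[q^6] f(6)=1296,f(3)=81,f(2)=16,f(1)=1 ⇒ 1394
d|7:{1,7}  Σf=1+2401=2402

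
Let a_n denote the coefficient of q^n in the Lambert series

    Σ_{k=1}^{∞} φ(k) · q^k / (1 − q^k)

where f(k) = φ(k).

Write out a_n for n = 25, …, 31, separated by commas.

[q^25] φ(25)=20,φ(5)=4,φ(1)=1 ⇒ 25
[q^26] φ(1)=1,φ(2)=1,φ(13)=12,φ(26)=12 ⇒ 26
n=27: 1·27 3·9 9·3 27·1  φ→[1+2+6+18]=27
[q^28] φ(1)=1,φ(2)=1,φ(4)=2,φ(7)=6,φ(14)=6,φ(28)=12 ⇒ 28
d|29:{29,1}  Σφ=28+1=29
d|30:{30,15,10,6,5,3,2,1}  Σφ=8+8+4+2+4+2+1+1=30
n=31: 1·31 31·1  φ→[1+30]=31

25, 26, 27, 28, 29, 30, 31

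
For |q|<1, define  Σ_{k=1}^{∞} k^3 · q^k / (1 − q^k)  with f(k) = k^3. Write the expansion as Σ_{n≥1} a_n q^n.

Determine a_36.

a_36 = 55261

n=36: 1·36 2·18 3·12 4·9 6·6 9·4 12·3 18·2 36·1  f→[1+8+27+64+216+729+1728+5832+46656]=55261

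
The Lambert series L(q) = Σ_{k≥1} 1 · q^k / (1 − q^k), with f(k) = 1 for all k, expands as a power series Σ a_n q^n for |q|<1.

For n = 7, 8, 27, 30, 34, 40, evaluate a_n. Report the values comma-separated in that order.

n=7: 7·1 1·7  f→[1+1]=2
[q^8] f(8)=1,f(4)=1,f(2)=1,f(1)=1 ⇒ 4
[q^27] f(1)=1,f(3)=1,f(9)=1,f(27)=1 ⇒ 4
q^30  k|30↦f(k): 1:1 2:1 3:1 5:1 6:1 10:1 15:1 30:1  a_30=8
d|34:{1,2,17,34}  Σf=1+1+1+1=4
d|40:{1,2,4,5,8,10,20,40}  Σf=1+1+1+1+1+1+1+1=8

2, 4, 4, 8, 4, 8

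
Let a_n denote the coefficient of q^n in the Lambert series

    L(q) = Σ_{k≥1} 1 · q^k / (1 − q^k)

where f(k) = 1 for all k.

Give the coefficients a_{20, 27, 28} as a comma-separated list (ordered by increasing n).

[q^20] f(20)=1,f(10)=1,f(5)=1,f(4)=1,f(2)=1,f(1)=1 ⇒ 6
d|27:{1,3,9,27}  Σf=1+1+1+1=4
q^28  k|28↦f(k): 28:1 14:1 7:1 4:1 2:1 1:1  a_28=6

6, 4, 6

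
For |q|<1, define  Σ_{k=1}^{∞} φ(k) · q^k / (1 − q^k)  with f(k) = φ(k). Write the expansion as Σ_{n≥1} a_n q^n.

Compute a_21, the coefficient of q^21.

[q^21] φ(21)=12,φ(7)=6,φ(3)=2,φ(1)=1 ⇒ 21

a_21 = 21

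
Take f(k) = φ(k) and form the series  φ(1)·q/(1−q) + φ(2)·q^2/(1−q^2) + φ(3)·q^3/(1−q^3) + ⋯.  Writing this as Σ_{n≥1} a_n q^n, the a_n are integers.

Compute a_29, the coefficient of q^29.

n=29: 1·29 29·1  φ→[1+28]=29

a_29 = 29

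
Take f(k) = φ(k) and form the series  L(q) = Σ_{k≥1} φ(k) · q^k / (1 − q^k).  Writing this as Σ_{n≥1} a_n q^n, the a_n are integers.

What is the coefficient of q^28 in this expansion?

d|28:{28,14,7,4,2,1}  Σφ=12+6+6+2+1+1=28

a_28 = 28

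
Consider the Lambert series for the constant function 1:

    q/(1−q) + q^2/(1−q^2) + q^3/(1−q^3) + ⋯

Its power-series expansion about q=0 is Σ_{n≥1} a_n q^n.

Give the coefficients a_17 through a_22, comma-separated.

2, 6, 2, 6, 4, 4

[q^17] f(1)=1,f(17)=1 ⇒ 2
d|18:{18,9,6,3,2,1}  Σf=1+1+1+1+1+1=6
q^19  k|19↦f(k): 19:1 1:1  a_19=2
n=20: 1·20 2·10 4·5 5·4 10·2 20·1  f→[1+1+1+1+1+1]=6
[q^21] f(21)=1,f(7)=1,f(3)=1,f(1)=1 ⇒ 4
n=22: 22·1 11·2 2·11 1·22  f→[1+1+1+1]=4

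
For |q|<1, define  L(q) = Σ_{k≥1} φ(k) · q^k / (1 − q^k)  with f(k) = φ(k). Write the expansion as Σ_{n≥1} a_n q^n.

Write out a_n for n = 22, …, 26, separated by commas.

n=22: 22·1 11·2 2·11 1·22  φ→[10+10+1+1]=22
q^23  k|23↦φ(k): 1:1 23:22  a_23=23
[q^24] φ(1)=1,φ(2)=1,φ(3)=2,φ(4)=2,φ(6)=2,φ(8)=4,φ(12)=4,φ(24)=8 ⇒ 24
[q^25] φ(1)=1,φ(5)=4,φ(25)=20 ⇒ 25
n=26: 26·1 13·2 2·13 1·26  φ→[12+12+1+1]=26

22, 23, 24, 25, 26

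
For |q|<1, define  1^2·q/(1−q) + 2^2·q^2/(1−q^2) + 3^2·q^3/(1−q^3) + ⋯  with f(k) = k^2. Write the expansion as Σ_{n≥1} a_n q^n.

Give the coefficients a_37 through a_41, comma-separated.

d|37:{1,37}  Σf=1+1369=1370
d|38:{1,2,19,38}  Σf=1+4+361+1444=1810
n=39: 1·39 3·13 13·3 39·1  f→[1+9+169+1521]=1700
[q^40] f(40)=1600,f(20)=400,f(10)=100,f(8)=64,f(5)=25,f(4)=16,f(2)=4,f(1)=1 ⇒ 2210
n=41: 41·1 1·41  f→[1681+1]=1682

1370, 1810, 1700, 2210, 1682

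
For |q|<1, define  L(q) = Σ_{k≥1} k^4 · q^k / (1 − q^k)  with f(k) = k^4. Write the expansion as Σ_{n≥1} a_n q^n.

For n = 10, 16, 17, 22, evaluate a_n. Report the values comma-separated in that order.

10642, 69905, 83522, 248914

d|10:{10,5,2,1}  Σf=10000+625+16+1=10642
d|16:{1,2,4,8,16}  Σf=1+16+256+4096+65536=69905
n=17: 1·17 17·1  f→[1+83521]=83522
n=22: 1·22 2·11 11·2 22·1  f→[1+16+14641+234256]=248914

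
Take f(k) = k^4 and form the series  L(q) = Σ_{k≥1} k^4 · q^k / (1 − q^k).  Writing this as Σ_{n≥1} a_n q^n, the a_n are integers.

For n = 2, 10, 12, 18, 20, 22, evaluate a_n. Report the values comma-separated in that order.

17, 10642, 22386, 112931, 170898, 248914

[q^2] f(2)=16,f(1)=1 ⇒ 17
[q^10] f(1)=1,f(2)=16,f(5)=625,f(10)=10000 ⇒ 10642
d|12:{1,2,3,4,6,12}  Σf=1+16+81+256+1296+20736=22386
[q^18] f(1)=1,f(2)=16,f(3)=81,f(6)=1296,f(9)=6561,f(18)=104976 ⇒ 112931
q^20  k|20↦f(k): 20:160000 10:10000 5:625 4:256 2:16 1:1  a_20=170898
q^22  k|22↦f(k): 1:1 2:16 11:14641 22:234256  a_22=248914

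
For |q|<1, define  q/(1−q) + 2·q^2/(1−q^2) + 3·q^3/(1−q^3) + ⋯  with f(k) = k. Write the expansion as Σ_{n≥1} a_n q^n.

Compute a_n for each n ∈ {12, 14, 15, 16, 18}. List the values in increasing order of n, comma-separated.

[q^12] f(12)=12,f(6)=6,f(4)=4,f(3)=3,f(2)=2,f(1)=1 ⇒ 28
n=14: 14·1 7·2 2·7 1·14  f→[14+7+2+1]=24
q^15  k|15↦f(k): 15:15 5:5 3:3 1:1  a_15=24
[q^16] f(16)=16,f(8)=8,f(4)=4,f(2)=2,f(1)=1 ⇒ 31
[q^18] f(1)=1,f(2)=2,f(3)=3,f(6)=6,f(9)=9,f(18)=18 ⇒ 39

28, 24, 24, 31, 39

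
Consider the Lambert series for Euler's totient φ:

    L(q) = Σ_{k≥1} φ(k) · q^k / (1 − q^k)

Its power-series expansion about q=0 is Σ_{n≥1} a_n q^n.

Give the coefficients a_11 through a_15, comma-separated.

[q^11] φ(1)=1,φ(11)=10 ⇒ 11
d|12:{12,6,4,3,2,1}  Σφ=4+2+2+2+1+1=12
q^13  k|13↦φ(k): 13:12 1:1  a_13=13
q^14  k|14↦φ(k): 14:6 7:6 2:1 1:1  a_14=14
q^15  k|15↦φ(k): 15:8 5:4 3:2 1:1  a_15=15

11, 12, 13, 14, 15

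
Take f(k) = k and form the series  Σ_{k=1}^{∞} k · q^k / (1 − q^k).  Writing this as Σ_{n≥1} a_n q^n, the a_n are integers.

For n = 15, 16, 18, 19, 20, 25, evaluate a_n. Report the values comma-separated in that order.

n=15: 1·15 3·5 5·3 15·1  f→[1+3+5+15]=24
[q^16] f(1)=1,f(2)=2,f(4)=4,f(8)=8,f(16)=16 ⇒ 31
d|18:{18,9,6,3,2,1}  Σf=18+9+6+3+2+1=39
q^19  k|19↦f(k): 19:19 1:1  a_19=20
q^20  k|20↦f(k): 20:20 10:10 5:5 4:4 2:2 1:1  a_20=42
d|25:{25,5,1}  Σf=25+5+1=31

24, 31, 39, 20, 42, 31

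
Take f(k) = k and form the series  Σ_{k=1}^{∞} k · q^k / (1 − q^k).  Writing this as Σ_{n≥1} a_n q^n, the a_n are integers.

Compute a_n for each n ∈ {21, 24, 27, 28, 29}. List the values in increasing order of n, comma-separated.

n=21: 1·21 3·7 7·3 21·1  f→[1+3+7+21]=32
q^24  k|24↦f(k): 24:24 12:12 8:8 6:6 4:4 3:3 2:2 1:1  a_24=60
d|27:{1,3,9,27}  Σf=1+3+9+27=40
d|28:{28,14,7,4,2,1}  Σf=28+14+7+4+2+1=56
q^29  k|29↦f(k): 1:1 29:29  a_29=30

32, 60, 40, 56, 30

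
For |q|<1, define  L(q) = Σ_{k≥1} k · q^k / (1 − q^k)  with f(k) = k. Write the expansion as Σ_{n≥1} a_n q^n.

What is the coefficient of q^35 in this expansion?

a_35 = 48

d|35:{1,5,7,35}  Σf=1+5+7+35=48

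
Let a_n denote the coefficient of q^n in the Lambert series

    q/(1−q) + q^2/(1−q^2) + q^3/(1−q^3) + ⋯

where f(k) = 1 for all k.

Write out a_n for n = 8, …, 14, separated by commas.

4, 3, 4, 2, 6, 2, 4

d|8:{8,4,2,1}  Σf=1+1+1+1=4
d|9:{1,3,9}  Σf=1+1+1=3
d|10:{1,2,5,10}  Σf=1+1+1+1=4
d|11:{1,11}  Σf=1+1=2
q^12  k|12↦f(k): 1:1 2:1 3:1 4:1 6:1 12:1  a_12=6
d|13:{1,13}  Σf=1+1=2
d|14:{1,2,7,14}  Σf=1+1+1+1=4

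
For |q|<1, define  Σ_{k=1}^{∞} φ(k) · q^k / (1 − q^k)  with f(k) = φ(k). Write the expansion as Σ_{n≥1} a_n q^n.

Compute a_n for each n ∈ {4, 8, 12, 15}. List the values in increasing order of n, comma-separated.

n=4: 4·1 2·2 1·4  φ→[2+1+1]=4
n=8: 1·8 2·4 4·2 8·1  φ→[1+1+2+4]=8
[q^12] φ(12)=4,φ(6)=2,φ(4)=2,φ(3)=2,φ(2)=1,φ(1)=1 ⇒ 12
n=15: 1·15 3·5 5·3 15·1  φ→[1+2+4+8]=15

4, 8, 12, 15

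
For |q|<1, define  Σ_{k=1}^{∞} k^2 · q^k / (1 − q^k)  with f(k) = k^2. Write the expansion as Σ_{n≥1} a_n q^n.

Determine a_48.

n=48: 48·1 24·2 16·3 12·4 8·6 6·8 4·12 3·16 2·24 1·48  f→[2304+576+256+144+64+36+16+9+4+1]=3410

a_48 = 3410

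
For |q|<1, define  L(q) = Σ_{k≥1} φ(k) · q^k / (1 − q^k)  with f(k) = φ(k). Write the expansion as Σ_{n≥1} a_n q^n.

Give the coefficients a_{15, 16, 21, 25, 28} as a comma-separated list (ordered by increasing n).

q^15  k|15↦φ(k): 1:1 3:2 5:4 15:8  a_15=15
q^16  k|16↦φ(k): 16:8 8:4 4:2 2:1 1:1  a_16=16
d|21:{21,7,3,1}  Σφ=12+6+2+1=21
n=25: 25·1 5·5 1·25  φ→[20+4+1]=25
n=28: 1·28 2·14 4·7 7·4 14·2 28·1  φ→[1+1+2+6+6+12]=28

15, 16, 21, 25, 28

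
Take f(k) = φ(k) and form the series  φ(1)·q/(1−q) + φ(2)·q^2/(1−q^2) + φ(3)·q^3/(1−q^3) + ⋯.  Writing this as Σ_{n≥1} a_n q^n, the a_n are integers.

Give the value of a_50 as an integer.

q^50  k|50↦φ(k): 1:1 2:1 5:4 10:4 25:20 50:20  a_50=50

a_50 = 50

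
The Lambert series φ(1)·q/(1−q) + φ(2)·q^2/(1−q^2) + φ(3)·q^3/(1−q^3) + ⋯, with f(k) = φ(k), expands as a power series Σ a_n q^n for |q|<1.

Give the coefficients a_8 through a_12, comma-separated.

d|8:{8,4,2,1}  Σφ=4+2+1+1=8
q^9  k|9↦φ(k): 9:6 3:2 1:1  a_9=9
[q^10] φ(1)=1,φ(2)=1,φ(5)=4,φ(10)=4 ⇒ 10
d|11:{1,11}  Σφ=1+10=11
[q^12] φ(1)=1,φ(2)=1,φ(3)=2,φ(4)=2,φ(6)=2,φ(12)=4 ⇒ 12

8, 9, 10, 11, 12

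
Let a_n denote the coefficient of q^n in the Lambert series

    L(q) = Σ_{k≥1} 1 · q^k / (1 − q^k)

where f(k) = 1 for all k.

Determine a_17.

d|17:{17,1}  Σf=1+1=2

a_17 = 2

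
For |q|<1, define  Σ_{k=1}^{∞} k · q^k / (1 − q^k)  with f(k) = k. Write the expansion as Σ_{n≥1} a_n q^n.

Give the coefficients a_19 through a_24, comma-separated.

20, 42, 32, 36, 24, 60

q^19  k|19↦f(k): 19:19 1:1  a_19=20
[q^20] f(1)=1,f(2)=2,f(4)=4,f(5)=5,f(10)=10,f(20)=20 ⇒ 42
q^21  k|21↦f(k): 21:21 7:7 3:3 1:1  a_21=32
n=22: 22·1 11·2 2·11 1·22  f→[22+11+2+1]=36
q^23  k|23↦f(k): 23:23 1:1  a_23=24
n=24: 24·1 12·2 8·3 6·4 4·6 3·8 2·12 1·24  f→[24+12+8+6+4+3+2+1]=60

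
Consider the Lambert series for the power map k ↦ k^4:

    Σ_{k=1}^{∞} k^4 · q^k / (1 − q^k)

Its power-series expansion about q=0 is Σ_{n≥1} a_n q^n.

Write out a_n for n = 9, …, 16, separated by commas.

d|9:{1,3,9}  Σf=1+81+6561=6643
[q^10] f(10)=10000,f(5)=625,f(2)=16,f(1)=1 ⇒ 10642
n=11: 1·11 11·1  f→[1+14641]=14642
[q^12] f(1)=1,f(2)=16,f(3)=81,f(4)=256,f(6)=1296,f(12)=20736 ⇒ 22386
n=13: 1·13 13·1  f→[1+28561]=28562
n=14: 1·14 2·7 7·2 14·1  f→[1+16+2401+38416]=40834
q^15  k|15↦f(k): 15:50625 5:625 3:81 1:1  a_15=51332
q^16  k|16↦f(k): 16:65536 8:4096 4:256 2:16 1:1  a_16=69905

6643, 10642, 14642, 22386, 28562, 40834, 51332, 69905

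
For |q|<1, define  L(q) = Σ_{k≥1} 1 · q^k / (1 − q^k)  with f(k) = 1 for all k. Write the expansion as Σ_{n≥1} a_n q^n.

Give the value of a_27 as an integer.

a_27 = 4

d|27:{1,3,9,27}  Σf=1+1+1+1=4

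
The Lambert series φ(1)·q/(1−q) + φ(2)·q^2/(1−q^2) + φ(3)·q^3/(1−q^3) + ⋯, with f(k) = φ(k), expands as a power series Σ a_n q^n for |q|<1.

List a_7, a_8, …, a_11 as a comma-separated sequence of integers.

[q^7] φ(7)=6,φ(1)=1 ⇒ 7
n=8: 8·1 4·2 2·4 1·8  φ→[4+2+1+1]=8
d|9:{9,3,1}  Σφ=6+2+1=9
[q^10] φ(10)=4,φ(5)=4,φ(2)=1,φ(1)=1 ⇒ 10
[q^11] φ(11)=10,φ(1)=1 ⇒ 11

7, 8, 9, 10, 11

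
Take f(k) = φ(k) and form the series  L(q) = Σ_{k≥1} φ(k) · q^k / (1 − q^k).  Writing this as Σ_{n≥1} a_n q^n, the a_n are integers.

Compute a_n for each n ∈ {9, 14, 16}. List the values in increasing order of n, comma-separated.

[q^9] φ(9)=6,φ(3)=2,φ(1)=1 ⇒ 9
n=14: 1·14 2·7 7·2 14·1  φ→[1+1+6+6]=14
[q^16] φ(16)=8,φ(8)=4,φ(4)=2,φ(2)=1,φ(1)=1 ⇒ 16

9, 14, 16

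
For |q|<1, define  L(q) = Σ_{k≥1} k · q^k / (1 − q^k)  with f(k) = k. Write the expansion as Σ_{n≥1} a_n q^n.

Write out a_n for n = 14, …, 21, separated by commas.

q^14  k|14↦f(k): 14:14 7:7 2:2 1:1  a_14=24
n=15: 1·15 3·5 5·3 15·1  f→[1+3+5+15]=24
n=16: 1·16 2·8 4·4 8·2 16·1  f→[1+2+4+8+16]=31
q^17  k|17↦f(k): 17:17 1:1  a_17=18
[q^18] f(1)=1,f(2)=2,f(3)=3,f(6)=6,f(9)=9,f(18)=18 ⇒ 39
[q^19] f(1)=1,f(19)=19 ⇒ 20
q^20  k|20↦f(k): 1:1 2:2 4:4 5:5 10:10 20:20  a_20=42
[q^21] f(1)=1,f(3)=3,f(7)=7,f(21)=21 ⇒ 32

24, 24, 31, 18, 39, 20, 42, 32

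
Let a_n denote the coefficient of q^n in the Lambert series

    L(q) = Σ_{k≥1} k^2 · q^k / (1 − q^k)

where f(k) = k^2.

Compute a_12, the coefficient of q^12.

a_12 = 210

q^12  k|12↦f(k): 12:144 6:36 4:16 3:9 2:4 1:1  a_12=210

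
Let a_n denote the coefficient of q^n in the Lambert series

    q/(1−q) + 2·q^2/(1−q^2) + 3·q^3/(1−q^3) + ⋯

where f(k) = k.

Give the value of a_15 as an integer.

q^15  k|15↦f(k): 1:1 3:3 5:5 15:15  a_15=24

a_15 = 24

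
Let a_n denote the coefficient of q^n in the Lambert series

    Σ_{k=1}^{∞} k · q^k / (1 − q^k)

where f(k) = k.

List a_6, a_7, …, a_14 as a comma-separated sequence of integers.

12, 8, 15, 13, 18, 12, 28, 14, 24

n=6: 6·1 3·2 2·3 1·6  f→[6+3+2+1]=12
q^7  k|7↦f(k): 1:1 7:7  a_7=8
n=8: 1·8 2·4 4·2 8·1  f→[1+2+4+8]=15
d|9:{9,3,1}  Σf=9+3+1=13
n=10: 1·10 2·5 5·2 10·1  f→[1+2+5+10]=18
d|11:{11,1}  Σf=11+1=12
q^12  k|12↦f(k): 12:12 6:6 4:4 3:3 2:2 1:1  a_12=28
[q^13] f(1)=1,f(13)=13 ⇒ 14
[q^14] f(14)=14,f(7)=7,f(2)=2,f(1)=1 ⇒ 24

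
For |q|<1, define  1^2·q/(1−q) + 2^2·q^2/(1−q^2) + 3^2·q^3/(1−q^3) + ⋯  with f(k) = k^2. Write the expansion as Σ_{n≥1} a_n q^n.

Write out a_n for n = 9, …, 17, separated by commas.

91, 130, 122, 210, 170, 250, 260, 341, 290

[q^9] f(9)=81,f(3)=9,f(1)=1 ⇒ 91
n=10: 1·10 2·5 5·2 10·1  f→[1+4+25+100]=130
n=11: 11·1 1·11  f→[121+1]=122
d|12:{12,6,4,3,2,1}  Σf=144+36+16+9+4+1=210
d|13:{1,13}  Σf=1+169=170
n=14: 14·1 7·2 2·7 1·14  f→[196+49+4+1]=250
d|15:{1,3,5,15}  Σf=1+9+25+225=260
[q^16] f(16)=256,f(8)=64,f(4)=16,f(2)=4,f(1)=1 ⇒ 341
n=17: 1·17 17·1  f→[1+289]=290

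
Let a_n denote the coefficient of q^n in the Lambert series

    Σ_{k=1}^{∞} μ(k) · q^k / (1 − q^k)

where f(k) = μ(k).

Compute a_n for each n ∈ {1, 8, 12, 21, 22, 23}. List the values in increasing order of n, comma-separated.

1, 0, 0, 0, 0, 0

[q^1] μ(1)=1 ⇒ 1
[q^8] μ(8)=0,μ(4)=0,μ(2)=-1,μ(1)=1 ⇒ 0
d|12:{1,2,3,4,6,12}  Σμ=1+(-1)+(-1)+0+1+0=0
n=21: 1·21 3·7 7·3 21·1  μ→[1+(-1)+(-1)+1]=0
n=22: 1·22 2·11 11·2 22·1  μ→[1+(-1)+(-1)+1]=0
[q^23] μ(23)=-1,μ(1)=1 ⇒ 0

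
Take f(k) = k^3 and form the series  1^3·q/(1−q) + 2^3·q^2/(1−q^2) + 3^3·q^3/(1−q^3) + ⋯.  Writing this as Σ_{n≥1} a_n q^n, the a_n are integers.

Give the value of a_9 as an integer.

a_9 = 757

[q^9] f(1)=1,f(3)=27,f(9)=729 ⇒ 757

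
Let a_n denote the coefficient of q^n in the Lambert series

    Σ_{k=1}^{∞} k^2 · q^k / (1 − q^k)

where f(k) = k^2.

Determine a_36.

a_36 = 1911

d|36:{1,2,3,4,6,9,12,18,36}  Σf=1+4+9+16+36+81+144+324+1296=1911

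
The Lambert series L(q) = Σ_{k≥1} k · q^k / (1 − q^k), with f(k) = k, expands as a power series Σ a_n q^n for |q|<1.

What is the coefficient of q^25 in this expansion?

a_25 = 31

d|25:{1,5,25}  Σf=1+5+25=31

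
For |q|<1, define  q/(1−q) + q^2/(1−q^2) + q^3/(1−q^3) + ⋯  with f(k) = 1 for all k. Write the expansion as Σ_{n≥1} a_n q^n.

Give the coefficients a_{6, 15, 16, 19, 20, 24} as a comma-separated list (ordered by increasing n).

n=6: 6·1 3·2 2·3 1·6  f→[1+1+1+1]=4
d|15:{15,5,3,1}  Σf=1+1+1+1=4
q^16  k|16↦f(k): 1:1 2:1 4:1 8:1 16:1  a_16=5
d|19:{1,19}  Σf=1+1=2
n=20: 1·20 2·10 4·5 5·4 10·2 20·1  f→[1+1+1+1+1+1]=6
d|24:{24,12,8,6,4,3,2,1}  Σf=1+1+1+1+1+1+1+1=8

4, 4, 5, 2, 6, 8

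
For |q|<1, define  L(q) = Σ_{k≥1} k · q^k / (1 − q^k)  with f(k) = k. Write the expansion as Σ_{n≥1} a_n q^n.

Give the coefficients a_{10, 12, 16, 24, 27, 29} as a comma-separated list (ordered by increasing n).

18, 28, 31, 60, 40, 30

[q^10] f(1)=1,f(2)=2,f(5)=5,f(10)=10 ⇒ 18
q^12  k|12↦f(k): 12:12 6:6 4:4 3:3 2:2 1:1  a_12=28
n=16: 1·16 2·8 4·4 8·2 16·1  f→[1+2+4+8+16]=31
n=24: 24·1 12·2 8·3 6·4 4·6 3·8 2·12 1·24  f→[24+12+8+6+4+3+2+1]=60
d|27:{1,3,9,27}  Σf=1+3+9+27=40
[q^29] f(29)=29,f(1)=1 ⇒ 30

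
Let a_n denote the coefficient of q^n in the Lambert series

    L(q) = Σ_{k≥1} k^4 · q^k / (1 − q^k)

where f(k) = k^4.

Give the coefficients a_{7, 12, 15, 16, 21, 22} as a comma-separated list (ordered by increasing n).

2402, 22386, 51332, 69905, 196964, 248914

n=7: 1·7 7·1  f→[1+2401]=2402
d|12:{1,2,3,4,6,12}  Σf=1+16+81+256+1296+20736=22386
[q^15] f(15)=50625,f(5)=625,f(3)=81,f(1)=1 ⇒ 51332
[q^16] f(1)=1,f(2)=16,f(4)=256,f(8)=4096,f(16)=65536 ⇒ 69905
d|21:{21,7,3,1}  Σf=194481+2401+81+1=196964
[q^22] f(22)=234256,f(11)=14641,f(2)=16,f(1)=1 ⇒ 248914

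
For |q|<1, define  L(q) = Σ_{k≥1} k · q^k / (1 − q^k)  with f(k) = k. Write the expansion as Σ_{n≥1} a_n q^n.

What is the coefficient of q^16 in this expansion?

a_16 = 31

n=16: 16·1 8·2 4·4 2·8 1·16  f→[16+8+4+2+1]=31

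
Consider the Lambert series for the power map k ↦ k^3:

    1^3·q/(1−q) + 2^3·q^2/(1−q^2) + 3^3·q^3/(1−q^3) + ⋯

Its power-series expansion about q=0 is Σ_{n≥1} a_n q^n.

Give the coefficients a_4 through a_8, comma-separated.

73, 126, 252, 344, 585

q^4  k|4↦f(k): 4:64 2:8 1:1  a_4=73
q^5  k|5↦f(k): 5:125 1:1  a_5=126
[q^6] f(1)=1,f(2)=8,f(3)=27,f(6)=216 ⇒ 252
d|7:{7,1}  Σf=343+1=344
d|8:{1,2,4,8}  Σf=1+8+64+512=585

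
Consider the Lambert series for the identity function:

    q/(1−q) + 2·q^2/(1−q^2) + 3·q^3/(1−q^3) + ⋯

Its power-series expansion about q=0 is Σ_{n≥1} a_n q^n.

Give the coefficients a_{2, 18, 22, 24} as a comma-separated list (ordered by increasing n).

[q^2] f(2)=2,f(1)=1 ⇒ 3
d|18:{1,2,3,6,9,18}  Σf=1+2+3+6+9+18=39
[q^22] f(1)=1,f(2)=2,f(11)=11,f(22)=22 ⇒ 36
[q^24] f(24)=24,f(12)=12,f(8)=8,f(6)=6,f(4)=4,f(3)=3,f(2)=2,f(1)=1 ⇒ 60

3, 39, 36, 60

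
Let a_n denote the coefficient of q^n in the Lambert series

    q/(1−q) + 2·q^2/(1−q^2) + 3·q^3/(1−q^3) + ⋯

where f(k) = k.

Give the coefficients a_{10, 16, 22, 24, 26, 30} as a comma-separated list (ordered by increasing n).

n=10: 10·1 5·2 2·5 1·10  f→[10+5+2+1]=18
d|16:{16,8,4,2,1}  Σf=16+8+4+2+1=31
[q^22] f(1)=1,f(2)=2,f(11)=11,f(22)=22 ⇒ 36
d|24:{24,12,8,6,4,3,2,1}  Σf=24+12+8+6+4+3+2+1=60
q^26  k|26↦f(k): 26:26 13:13 2:2 1:1  a_26=42
[q^30] f(1)=1,f(2)=2,f(3)=3,f(5)=5,f(6)=6,f(10)=10,f(15)=15,f(30)=30 ⇒ 72

18, 31, 36, 60, 42, 72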